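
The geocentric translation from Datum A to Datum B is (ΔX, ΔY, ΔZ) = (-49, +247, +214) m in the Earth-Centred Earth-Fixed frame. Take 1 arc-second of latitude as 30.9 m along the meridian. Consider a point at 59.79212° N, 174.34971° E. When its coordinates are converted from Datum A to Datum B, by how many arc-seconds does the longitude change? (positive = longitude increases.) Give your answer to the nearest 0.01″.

sin φ = 0.864206, cos φ = 0.503139, sin λ = 0.098456, cos λ = -0.995141.
East component: ΔE = −sin λ·ΔX + cos λ·ΔY = −(0.098456)(-49) + (-0.995141)(247) = -240.98 m.
1° of latitude spans 3600 × 30.90 = 111240 m; at latitude φ, 1° of longitude spans that × cos φ = 55969.2 m, so Δλ = -240.98 / 55969.2 × 3600 = -15.500″.

Δλ = -15.50″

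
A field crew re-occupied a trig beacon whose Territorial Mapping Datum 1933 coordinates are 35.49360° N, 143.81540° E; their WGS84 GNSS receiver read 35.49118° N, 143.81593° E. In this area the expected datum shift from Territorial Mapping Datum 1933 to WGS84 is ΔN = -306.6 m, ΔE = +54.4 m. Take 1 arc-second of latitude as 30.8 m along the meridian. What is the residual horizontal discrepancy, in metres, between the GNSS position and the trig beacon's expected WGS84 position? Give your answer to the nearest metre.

Observed coordinate differences: Δφ = -0.00242°, Δλ = +0.00053°.
Converting to metres (1° lat = 110880 m, cos φ = 0.814180): observed ΔN = -268.3 m, observed ΔE = 47.8 m.
Subtracting the expected shift leaves a residual of -268.3 − (-306.6) = 38.3 m north and 47.8 − (54.4) = -6.6 m east.
Residual distance = √(38.3² + (-6.6)²) = 38.8 m.

39 m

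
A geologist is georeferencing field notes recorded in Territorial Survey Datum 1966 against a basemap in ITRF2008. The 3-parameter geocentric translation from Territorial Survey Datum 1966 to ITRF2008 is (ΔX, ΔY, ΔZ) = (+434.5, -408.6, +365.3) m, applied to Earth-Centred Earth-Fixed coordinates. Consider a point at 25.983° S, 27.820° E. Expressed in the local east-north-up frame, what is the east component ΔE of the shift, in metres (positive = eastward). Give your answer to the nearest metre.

The local east axis at (φ, λ) is (−sin λ, cos λ, 0), so ΔE = −sin(27.820°)·434.5 + cos(27.820°)·(-408.6) = -564.15 m.

ΔE = -564 m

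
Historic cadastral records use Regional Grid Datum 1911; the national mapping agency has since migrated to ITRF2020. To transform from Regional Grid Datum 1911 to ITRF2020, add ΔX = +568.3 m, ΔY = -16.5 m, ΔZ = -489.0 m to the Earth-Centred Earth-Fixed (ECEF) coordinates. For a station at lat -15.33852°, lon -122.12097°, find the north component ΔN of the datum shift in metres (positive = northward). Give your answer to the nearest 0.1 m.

ΔN = -547.8 m

The local north axis is (−sin φ cos λ, −sin φ sin λ, cos φ), giving ΔN = -79.930 + 3.697 − 471.582 = -547.82 m.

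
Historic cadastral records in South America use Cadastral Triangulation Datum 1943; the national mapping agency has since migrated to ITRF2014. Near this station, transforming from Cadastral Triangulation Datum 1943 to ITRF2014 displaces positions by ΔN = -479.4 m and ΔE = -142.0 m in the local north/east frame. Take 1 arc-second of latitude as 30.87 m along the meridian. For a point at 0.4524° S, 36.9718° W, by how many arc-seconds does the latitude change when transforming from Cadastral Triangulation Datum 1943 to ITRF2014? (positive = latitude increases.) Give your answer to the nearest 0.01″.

Δφ = -15.53″

1″ of latitude = 30.87 m, so Δφ = -479.4 / 30.87 = -15.530″.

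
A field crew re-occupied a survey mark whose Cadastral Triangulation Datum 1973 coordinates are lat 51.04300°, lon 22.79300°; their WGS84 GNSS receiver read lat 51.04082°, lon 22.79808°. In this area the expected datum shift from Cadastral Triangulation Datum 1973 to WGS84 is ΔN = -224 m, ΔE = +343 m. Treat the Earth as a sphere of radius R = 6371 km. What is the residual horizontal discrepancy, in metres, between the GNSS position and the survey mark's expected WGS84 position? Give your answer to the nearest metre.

22 m

Observed coordinate differences: Δφ = -0.00218°, Δλ = +0.00508°.
Converting to metres (1° lat = 111195 m, cos φ = 0.628737): observed ΔN = -242.4 m, observed ΔE = 355.2 m.
Subtracting the expected shift leaves a residual of -242.4 − (-224) = -18.4 m north and 355.2 − (343) = 12.2 m east.
Residual distance = √((-18.4)² + 12.2²) = 22.1 m.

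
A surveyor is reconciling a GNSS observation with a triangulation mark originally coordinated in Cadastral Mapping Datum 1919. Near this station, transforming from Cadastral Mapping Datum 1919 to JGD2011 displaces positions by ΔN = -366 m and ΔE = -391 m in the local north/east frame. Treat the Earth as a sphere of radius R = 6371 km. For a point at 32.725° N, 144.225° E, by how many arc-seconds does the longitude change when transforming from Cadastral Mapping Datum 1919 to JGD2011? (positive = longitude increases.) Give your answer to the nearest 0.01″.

At latitude 32.725°, cos φ = 0.841275.
One radian of longitude at latitude φ spans R cos φ, so Δλ = ΔE / (R cos φ) = -391.0 / (6371000 × 0.841275) = -7.2951e-05 rad = -15.047″.

Δλ = -15.05″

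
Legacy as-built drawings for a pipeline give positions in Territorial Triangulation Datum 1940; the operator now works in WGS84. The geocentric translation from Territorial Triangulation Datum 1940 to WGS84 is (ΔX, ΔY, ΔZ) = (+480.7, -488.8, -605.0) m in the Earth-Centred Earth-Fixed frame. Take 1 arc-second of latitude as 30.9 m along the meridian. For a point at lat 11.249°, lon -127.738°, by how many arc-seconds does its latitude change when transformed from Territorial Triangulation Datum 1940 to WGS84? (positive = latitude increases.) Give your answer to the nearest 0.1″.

sin φ = 0.195073, cos φ = 0.980789, sin λ = -0.790818, cos λ = -0.612052.
North component: ΔN = −sin φ cos λ·ΔX − sin φ sin λ·ΔY + cos φ·ΔZ = −(0.195073)(-0.612052)(480.7) − (0.195073)(-0.790818)(-488.8) + (0.980789)(-605.0) = -611.39 m.
1° of latitude spans 3600 × 30.90 = 111240 m, so Δφ = -611.39 / 111240 × 3600 = -19.786″.

Δφ = -19.8″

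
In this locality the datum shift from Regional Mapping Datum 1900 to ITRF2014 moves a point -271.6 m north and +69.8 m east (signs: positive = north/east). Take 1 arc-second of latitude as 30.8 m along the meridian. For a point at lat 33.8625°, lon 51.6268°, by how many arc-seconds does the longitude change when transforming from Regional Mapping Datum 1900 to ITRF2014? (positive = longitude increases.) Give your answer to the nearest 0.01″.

Δλ = 2.73″

At latitude 33.8625°, cos φ = 0.830377.
1″ of longitude at this latitude = 30.80 × cos φ = 25.5756 m, so Δλ = 69.8 / 25.5756 = 2.729″.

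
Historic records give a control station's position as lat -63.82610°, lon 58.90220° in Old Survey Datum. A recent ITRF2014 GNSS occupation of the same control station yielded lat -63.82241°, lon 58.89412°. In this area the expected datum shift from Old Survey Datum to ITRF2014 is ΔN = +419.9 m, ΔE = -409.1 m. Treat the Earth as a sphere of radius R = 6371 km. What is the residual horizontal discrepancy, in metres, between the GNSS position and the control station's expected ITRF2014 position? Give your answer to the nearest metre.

Observed coordinate differences: Δφ = +0.00369°, Δλ = -0.00808°.
Converting to metres (1° lat = 111195 m, cos φ = 0.441097): observed ΔN = 410.3 m, observed ΔE = -396.3 m.
Subtracting the expected shift leaves a residual of 410.3 − (419.9) = -9.6 m north and -396.3 − (-409.1) = 12.8 m east.
Residual distance = √((-9.6)² + 12.8²) = 16.0 m.

16 m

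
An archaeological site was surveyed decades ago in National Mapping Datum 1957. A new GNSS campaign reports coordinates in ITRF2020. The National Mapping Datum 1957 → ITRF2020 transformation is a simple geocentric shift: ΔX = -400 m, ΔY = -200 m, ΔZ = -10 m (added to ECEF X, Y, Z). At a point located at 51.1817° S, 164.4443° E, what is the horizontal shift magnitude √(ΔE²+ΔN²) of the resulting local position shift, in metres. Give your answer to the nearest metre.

At φ = -51.1817°, λ = 164.4443°: sin φ = -0.779138, cos φ = 0.626853, sin λ = 0.268175, cos λ = -0.963370.
ΔE = −sin λ·ΔX + cos λ·ΔY = −(0.268175)·(-400) + (-0.963370)·(-200) = 299.94 m.
ΔN = −sin φ cos λ·ΔX − sin φ sin λ·ΔY + cos φ·ΔZ = −(-0.779138)(-0.963370)(-400) − (-0.779138)(0.268175)(-200) + (0.626853)(-10) = 252.18 m.
Horizontal magnitude = √(ΔE² + ΔN²) = √(299.94² + 252.18²) = 391.87 m.

392 m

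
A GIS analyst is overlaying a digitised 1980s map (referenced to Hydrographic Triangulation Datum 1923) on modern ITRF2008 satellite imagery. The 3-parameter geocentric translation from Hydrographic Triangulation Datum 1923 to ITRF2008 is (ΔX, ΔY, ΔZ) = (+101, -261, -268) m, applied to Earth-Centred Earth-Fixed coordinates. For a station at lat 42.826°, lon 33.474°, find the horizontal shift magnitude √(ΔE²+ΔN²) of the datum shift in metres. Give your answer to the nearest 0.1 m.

314.8 m

The local east axis at (φ, λ) is (−sin λ, cos λ, 0), so ΔE = −sin(33.474°)·101 + cos(33.474°)·(-261) = -273.42 m.
The local north axis is (−sin φ cos λ, −sin φ sin λ, cos φ), giving ΔN = -57.269 + 97.858 − 196.557 = -155.97 m.
Horizontal magnitude = √(ΔE² + ΔN²) = √((-273.42)² + (-155.97)²) = 314.77 m.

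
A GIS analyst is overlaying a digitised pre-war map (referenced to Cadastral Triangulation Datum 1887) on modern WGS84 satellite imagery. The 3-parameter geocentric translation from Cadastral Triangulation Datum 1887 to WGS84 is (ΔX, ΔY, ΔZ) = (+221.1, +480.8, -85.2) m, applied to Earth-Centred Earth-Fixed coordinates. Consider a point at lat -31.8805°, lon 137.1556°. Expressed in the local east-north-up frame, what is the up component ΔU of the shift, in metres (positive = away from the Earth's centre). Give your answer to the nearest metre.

The local up (radial) axis is (cos φ cos λ, cos φ sin λ, sin φ), giving ΔU = -137.657 + 277.629 + 44.998 = 184.97 m.

ΔU = 185 m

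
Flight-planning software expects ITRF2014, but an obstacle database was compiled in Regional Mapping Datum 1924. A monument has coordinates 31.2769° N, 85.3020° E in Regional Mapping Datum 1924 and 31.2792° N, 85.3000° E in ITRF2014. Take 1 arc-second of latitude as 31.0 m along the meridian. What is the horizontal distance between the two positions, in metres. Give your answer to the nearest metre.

Δφ = 31.2792° − 31.2769° = +0.0023°; Δλ = 85.3000° − 85.3020° = -0.0020°.
1° of latitude = 3600 × 31.00 = 111600 m.
ΔN = Δφ × 111600 = 256.7 m; ΔE = Δλ × 111600 × cos(31.2769°) = -0.0020 × 111600 × 0.854668 = -190.8 m.
Distance = √(ΔE² + ΔN²) = √((-190.8)² + 256.7²) = 319.8 m.

320 m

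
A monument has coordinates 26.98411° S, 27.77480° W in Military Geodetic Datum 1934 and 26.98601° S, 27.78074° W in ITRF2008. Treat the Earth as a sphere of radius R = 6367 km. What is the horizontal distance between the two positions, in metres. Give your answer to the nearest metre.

Δφ = -26.98601° − -26.98411° = -0.00190°; Δλ = -27.78074° − -27.77480° = -0.00594°.
1° along a meridian = πR/180 = 111125 m.
ΔN = Δφ × 111125 = -211.1 m; ΔE = Δλ × 111125 × cos(-26.98411°) = -0.00594 × 111125 × 0.891132 = -588.2 m.
Distance = √(ΔE² + ΔN²) = √((-588.2)² + (-211.1)²) = 625.0 m.

625 m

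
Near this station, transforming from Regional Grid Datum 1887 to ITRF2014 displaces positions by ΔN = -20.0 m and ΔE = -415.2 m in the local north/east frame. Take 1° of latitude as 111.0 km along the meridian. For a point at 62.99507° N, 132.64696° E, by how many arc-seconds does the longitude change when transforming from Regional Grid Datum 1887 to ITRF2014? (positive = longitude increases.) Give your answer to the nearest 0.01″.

At latitude 62.99507°, cos φ = 0.454067.
1° of longitude at this latitude = 111.0 × cos φ = 50.40 km, so Δλ = -415.2 / 50401.5 = -0.0082379° = -29.656″.

Δλ = -29.66″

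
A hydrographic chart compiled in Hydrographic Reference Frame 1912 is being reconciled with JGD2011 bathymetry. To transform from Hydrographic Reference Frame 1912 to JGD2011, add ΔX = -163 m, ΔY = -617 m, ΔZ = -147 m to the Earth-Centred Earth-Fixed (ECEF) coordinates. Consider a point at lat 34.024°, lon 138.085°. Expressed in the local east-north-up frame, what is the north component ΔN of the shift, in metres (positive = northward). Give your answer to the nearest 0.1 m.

ΔN = 40.9 m

The local north axis is (−sin φ cos λ, −sin φ sin λ, cos φ), giving ΔN = -67.869 + 230.627 − 121.834 = 40.92 m.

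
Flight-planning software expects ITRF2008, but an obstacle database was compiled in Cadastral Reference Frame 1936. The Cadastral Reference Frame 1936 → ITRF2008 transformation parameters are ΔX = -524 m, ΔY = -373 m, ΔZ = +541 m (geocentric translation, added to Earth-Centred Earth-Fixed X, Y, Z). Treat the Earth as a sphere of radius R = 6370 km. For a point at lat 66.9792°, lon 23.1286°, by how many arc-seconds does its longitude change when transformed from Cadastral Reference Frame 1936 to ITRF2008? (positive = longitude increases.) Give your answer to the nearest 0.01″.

sin φ = 0.920363, cos φ = 0.391065, sin λ = 0.392796, cos λ = 0.919626.
East component: ΔE = −sin λ·ΔX + cos λ·ΔY = −(0.392796)(-524) + (0.919626)(-373) = -137.20 m.
1° of latitude spans πR/180 = 111177 m; at latitude φ, 1° of longitude spans that × cos φ = 43477.6 m, so Δλ = -137.20 / 43477.6 × 3600 = -11.360″.

Δλ = -11.36″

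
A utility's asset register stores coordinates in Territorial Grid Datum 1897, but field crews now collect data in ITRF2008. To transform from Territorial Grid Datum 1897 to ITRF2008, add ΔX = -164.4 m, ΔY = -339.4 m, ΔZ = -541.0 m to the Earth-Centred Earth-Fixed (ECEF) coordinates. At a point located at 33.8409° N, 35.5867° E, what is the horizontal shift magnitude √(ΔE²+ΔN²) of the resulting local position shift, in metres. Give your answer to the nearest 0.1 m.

At φ = 33.8409°, λ = 35.5867°: sin φ = 0.556889, cos φ = 0.830587, sin λ = 0.581934, cos λ = 0.813236.
ΔE = −sin λ·ΔX + cos λ·ΔY = −(0.581934)·(-164.4) + (0.813236)·(-339.4) = -180.34 m.
ΔN = −sin φ cos λ·ΔX − sin φ sin λ·ΔY + cos φ·ΔZ = −(0.556889)(0.813236)(-164.4) − (0.556889)(0.581934)(-339.4) + (0.830587)(-541.0) = -264.90 m.
Horizontal magnitude = √(ΔE² + ΔN²) = √((-180.34)² + (-264.90)²) = 320.46 m.

320.5 m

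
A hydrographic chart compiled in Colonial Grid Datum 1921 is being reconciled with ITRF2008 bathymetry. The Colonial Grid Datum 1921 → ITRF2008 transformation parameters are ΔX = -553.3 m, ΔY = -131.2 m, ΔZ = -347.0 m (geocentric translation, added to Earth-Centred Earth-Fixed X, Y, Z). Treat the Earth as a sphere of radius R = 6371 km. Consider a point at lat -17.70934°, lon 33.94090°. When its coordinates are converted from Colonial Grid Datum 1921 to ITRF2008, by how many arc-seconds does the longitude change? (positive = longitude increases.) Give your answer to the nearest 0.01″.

Δλ = 6.80″

sin φ = -0.304188, cos φ = 0.952612, sin λ = 0.558337, cos λ = 0.829614.
East component: ΔE = −sin λ·ΔX + cos λ·ΔY = −(0.558337)(-553.3) + (0.829614)(-131.2) = 200.08 m.
1° of latitude spans πR/180 = 111195 m; at latitude φ, 1° of longitude spans that × cos φ = 105925.6 m, so Δλ = 200.08 / 105925.6 × 3600 = 6.800″.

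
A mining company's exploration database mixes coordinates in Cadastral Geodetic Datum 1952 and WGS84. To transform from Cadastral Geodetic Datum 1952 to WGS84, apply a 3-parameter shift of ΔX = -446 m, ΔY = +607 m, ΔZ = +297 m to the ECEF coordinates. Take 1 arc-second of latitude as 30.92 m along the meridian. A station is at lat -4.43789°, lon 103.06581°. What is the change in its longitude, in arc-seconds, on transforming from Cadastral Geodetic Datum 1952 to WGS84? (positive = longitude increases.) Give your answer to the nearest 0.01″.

sin φ = -0.077378, cos φ = 0.997002, sin λ = 0.974111, cos λ = -0.226070.
East component: ΔE = −sin λ·ΔX + cos λ·ΔY = −(0.974111)(-446) + (-0.226070)(607) = 297.23 m.
1° of latitude spans 3600 × 30.92 = 111312 m; at latitude φ, 1° of longitude spans that × cos φ = 110978.3 m, so Δλ = 297.23 / 110978.3 × 3600 = 9.642″.

Δλ = 9.64″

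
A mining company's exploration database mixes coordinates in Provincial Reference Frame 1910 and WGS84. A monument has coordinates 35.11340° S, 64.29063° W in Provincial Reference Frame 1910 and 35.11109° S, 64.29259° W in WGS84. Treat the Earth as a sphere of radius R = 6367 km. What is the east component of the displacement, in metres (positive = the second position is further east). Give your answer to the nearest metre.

ΔE = -178 m

Δφ = -35.11109° − -35.11340° = +0.00231°; Δλ = -64.29259° − -64.29063° = -0.00196°.
1° along a meridian = πR/180 = 111125 m.
ΔN = Δφ × 111125 = 256.7 m; ΔE = Δλ × 111125 × cos(-35.11340°) = -0.00196 × 111125 × 0.818015 = -178.2 m.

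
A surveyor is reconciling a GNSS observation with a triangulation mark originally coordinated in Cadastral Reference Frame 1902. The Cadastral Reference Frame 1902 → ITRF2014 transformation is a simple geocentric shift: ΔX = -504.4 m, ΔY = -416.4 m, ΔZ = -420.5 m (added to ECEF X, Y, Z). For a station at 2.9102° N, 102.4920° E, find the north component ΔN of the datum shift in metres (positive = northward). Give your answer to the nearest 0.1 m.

The local north axis is (−sin φ cos λ, −sin φ sin λ, cos φ), giving ΔN = -5.539 + 20.640 − 419.958 = -404.86 m.

ΔN = -404.9 m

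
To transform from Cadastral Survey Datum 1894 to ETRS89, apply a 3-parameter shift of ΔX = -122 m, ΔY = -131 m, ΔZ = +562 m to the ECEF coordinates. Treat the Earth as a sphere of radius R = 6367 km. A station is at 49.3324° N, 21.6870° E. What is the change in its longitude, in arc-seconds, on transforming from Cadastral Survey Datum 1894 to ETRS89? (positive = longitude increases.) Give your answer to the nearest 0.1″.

sin φ = 0.758503, cos φ = 0.651670, sin λ = 0.369536, cos λ = 0.929216.
East component: ΔE = −sin λ·ΔX + cos λ·ΔY = −(0.369536)(-122) + (0.929216)(-131) = -76.64 m.
1° of latitude spans πR/180 = 111125 m; at latitude φ, 1° of longitude spans that × cos φ = 72416.9 m, so Δλ = -76.64 / 72416.9 × 3600 = -3.810″.

Δλ = -3.8″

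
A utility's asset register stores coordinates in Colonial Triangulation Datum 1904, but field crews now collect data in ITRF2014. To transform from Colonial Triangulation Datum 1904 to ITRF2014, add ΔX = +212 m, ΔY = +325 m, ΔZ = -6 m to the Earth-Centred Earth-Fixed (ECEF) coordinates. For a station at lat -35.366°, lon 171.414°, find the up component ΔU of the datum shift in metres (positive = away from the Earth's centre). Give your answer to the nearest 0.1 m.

ΔU = -127.9 m

The local up (radial) axis is (cos φ cos λ, cos φ sin λ, sin φ), giving ΔU = -170.942 + 39.567 + 3.473 = -127.90 m.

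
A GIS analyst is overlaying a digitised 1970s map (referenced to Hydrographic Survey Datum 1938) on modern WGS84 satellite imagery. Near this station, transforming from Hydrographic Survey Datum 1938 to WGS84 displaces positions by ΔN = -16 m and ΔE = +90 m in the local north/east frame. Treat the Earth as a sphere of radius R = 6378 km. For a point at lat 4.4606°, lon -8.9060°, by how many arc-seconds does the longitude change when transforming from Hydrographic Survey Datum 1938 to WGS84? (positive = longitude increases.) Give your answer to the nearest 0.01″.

At latitude 4.4606°, cos φ = 0.996971.
One radian of longitude at latitude φ spans R cos φ, so Δλ = ΔE / (R cos φ) = 90.0 / (6378000 × 0.996971) = 1.4154e-05 rad = 2.919″.

Δλ = 2.92″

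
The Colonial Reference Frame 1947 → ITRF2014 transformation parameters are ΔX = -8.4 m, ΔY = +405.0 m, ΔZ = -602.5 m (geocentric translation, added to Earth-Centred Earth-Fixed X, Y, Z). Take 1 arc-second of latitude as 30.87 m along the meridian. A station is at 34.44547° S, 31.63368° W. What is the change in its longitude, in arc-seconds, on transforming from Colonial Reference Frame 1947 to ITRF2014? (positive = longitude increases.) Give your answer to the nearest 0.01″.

sin φ = -0.565622, cos φ = 0.824665, sin λ = -0.524486, cos λ = 0.851419.
East component: ΔE = −sin λ·ΔX + cos λ·ΔY = −(-0.524486)(-8.4) + (0.851419)(405.0) = 340.42 m.
1° of latitude spans 3600 × 30.87 = 111132 m; at latitude φ, 1° of longitude spans that × cos φ = 91646.7 m, so Δλ = 340.42 / 91646.7 × 3600 = 13.372″.

Δλ = 13.37″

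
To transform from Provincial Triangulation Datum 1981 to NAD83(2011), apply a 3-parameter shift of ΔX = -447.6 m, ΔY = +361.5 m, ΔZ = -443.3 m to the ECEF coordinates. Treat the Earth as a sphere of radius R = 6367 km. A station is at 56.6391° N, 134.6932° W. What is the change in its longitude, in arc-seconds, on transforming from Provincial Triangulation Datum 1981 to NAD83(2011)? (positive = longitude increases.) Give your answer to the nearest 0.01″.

sin φ = 0.835223, cos φ = 0.549911, sin λ = -0.710883, cos λ = -0.703310.
East component: ΔE = −sin λ·ΔX + cos λ·ΔY = −(-0.710883)(-447.6) + (-0.703310)(361.5) = -572.44 m.
1° of latitude spans πR/180 = 111125 m; at latitude φ, 1° of longitude spans that × cos φ = 61108.9 m, so Δλ = -572.44 / 61108.9 × 3600 = -33.723″.

Δλ = -33.72″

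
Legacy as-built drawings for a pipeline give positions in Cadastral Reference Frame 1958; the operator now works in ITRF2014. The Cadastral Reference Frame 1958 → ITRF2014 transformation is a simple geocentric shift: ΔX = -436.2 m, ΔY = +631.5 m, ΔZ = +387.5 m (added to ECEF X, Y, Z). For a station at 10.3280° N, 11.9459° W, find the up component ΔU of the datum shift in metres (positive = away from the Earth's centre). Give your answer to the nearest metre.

ΔU = -479 m

At φ = 10.3280°, λ = -11.9459°: sin φ = 0.179283, cos φ = 0.983798, sin λ = -0.206988, cos λ = 0.978343.
ΔU = cos φ cos λ·ΔX + cos φ sin λ·ΔY + sin φ·ΔZ = (0.983798)(0.978343)(-436.2) + (0.983798)(-0.206988)(631.5) + (0.179283)(387.5) = -478.96 m.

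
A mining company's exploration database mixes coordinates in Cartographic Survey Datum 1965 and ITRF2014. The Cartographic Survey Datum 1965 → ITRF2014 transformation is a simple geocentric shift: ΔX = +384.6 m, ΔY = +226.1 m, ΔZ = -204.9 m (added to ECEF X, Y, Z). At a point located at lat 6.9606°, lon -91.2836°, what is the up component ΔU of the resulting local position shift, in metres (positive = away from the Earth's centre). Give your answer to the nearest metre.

ΔU = -258 m

At φ = 6.9606°, λ = -91.2836°: sin φ = 0.121187, cos φ = 0.992630, sin λ = -0.999749, cos λ = -0.022401.
ΔU = cos φ cos λ·ΔX + cos φ sin λ·ΔY + sin φ·ΔZ = (0.992630)(-0.022401)(384.6) + (0.992630)(-0.999749)(226.1) + (0.121187)(-204.9) = -257.76 m.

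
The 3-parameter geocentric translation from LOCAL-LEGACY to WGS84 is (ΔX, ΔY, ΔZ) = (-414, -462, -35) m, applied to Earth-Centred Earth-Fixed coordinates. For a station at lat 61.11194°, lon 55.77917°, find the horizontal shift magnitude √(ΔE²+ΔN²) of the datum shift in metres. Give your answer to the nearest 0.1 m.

The local east axis at (φ, λ) is (−sin λ, cos λ, 0), so ΔE = −sin(55.77917°)·(-414) + cos(55.77917°)·(-462) = 82.51 m.
The local north axis is (−sin φ cos λ, −sin φ sin λ, cos φ), giving ΔN = 203.855 + 334.481 − 16.908 = 521.43 m.
Horizontal magnitude = √(ΔE² + ΔN²) = √(82.51² + 521.43²) = 527.91 m.

527.9 m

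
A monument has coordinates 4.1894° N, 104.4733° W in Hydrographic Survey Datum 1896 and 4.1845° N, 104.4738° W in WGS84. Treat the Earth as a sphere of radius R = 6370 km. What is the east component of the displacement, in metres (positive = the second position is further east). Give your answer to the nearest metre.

ΔE = -55 m

Δφ = 4.1845° − 4.1894° = -0.0049°; Δλ = -104.4738° − -104.4733° = -0.0005°.
1° along a meridian = πR/180 = 111177 m.
ΔN = Δφ × 111177 = -544.8 m; ΔE = Δλ × 111177 × cos(4.1894°) = -0.0005 × 111177 × 0.997328 = -55.4 m.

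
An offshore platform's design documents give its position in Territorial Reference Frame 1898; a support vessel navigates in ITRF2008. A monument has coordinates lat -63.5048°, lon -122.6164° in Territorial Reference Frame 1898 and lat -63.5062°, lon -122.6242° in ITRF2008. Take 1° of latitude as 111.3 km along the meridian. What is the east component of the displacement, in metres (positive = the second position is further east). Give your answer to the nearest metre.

ΔE = -387 m

Δφ = -63.5062° − -63.5048° = -0.0014°; Δλ = -122.6242° − -122.6164° = -0.0078°.
ΔN = Δφ × 111300 = -155.8 m; ΔE = Δλ × 111300 × cos(-63.5048°) = -0.0078 × 111300 × 0.446123 = -387.3 m.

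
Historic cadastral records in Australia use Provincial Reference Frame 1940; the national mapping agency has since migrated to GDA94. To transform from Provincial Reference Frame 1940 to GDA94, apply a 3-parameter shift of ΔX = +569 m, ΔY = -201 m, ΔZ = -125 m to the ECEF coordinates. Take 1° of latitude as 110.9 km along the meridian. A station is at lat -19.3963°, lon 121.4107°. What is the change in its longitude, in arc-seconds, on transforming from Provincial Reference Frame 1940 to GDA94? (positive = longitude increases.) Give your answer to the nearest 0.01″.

sin φ = -0.332100, cos φ = 0.943244, sin λ = 0.853453, cos λ = -0.521169.
East component: ΔE = −sin λ·ΔX + cos λ·ΔY = −(0.853453)(569) + (-0.521169)(-201) = -380.86 m.
1° of latitude spans 110900 m; at latitude φ, 1° of longitude spans that × cos φ = 104605.8 m, so Δλ = -380.86 / 104605.8 × 3600 = -13.107″.

Δλ = -13.11″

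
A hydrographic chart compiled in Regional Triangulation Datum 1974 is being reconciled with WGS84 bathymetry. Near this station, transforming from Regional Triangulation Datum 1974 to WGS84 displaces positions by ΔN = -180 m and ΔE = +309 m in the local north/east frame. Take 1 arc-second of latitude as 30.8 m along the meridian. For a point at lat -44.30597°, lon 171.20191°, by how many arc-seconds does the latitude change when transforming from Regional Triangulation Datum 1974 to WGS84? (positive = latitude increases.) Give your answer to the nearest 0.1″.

1″ of latitude = 30.80 m, so Δφ = -180.0 / 30.80 = -5.844″.

Δφ = -5.8″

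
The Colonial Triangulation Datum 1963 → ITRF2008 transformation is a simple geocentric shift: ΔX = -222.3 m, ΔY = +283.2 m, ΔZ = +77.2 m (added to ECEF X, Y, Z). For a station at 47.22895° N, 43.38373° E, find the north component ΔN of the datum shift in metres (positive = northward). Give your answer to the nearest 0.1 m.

At φ = 47.22895°, λ = 43.38373°: sin φ = 0.734073, cos φ = 0.679070, sin λ = 0.686881, cos λ = 0.726770.
ΔN = −sin φ cos λ·ΔX − sin φ sin λ·ΔY + cos φ·ΔZ = −(0.734073)(0.726770)(-222.3) − (0.734073)(0.686881)(283.2) + (0.679070)(77.2) = 28.23 m.

ΔN = 28.2 m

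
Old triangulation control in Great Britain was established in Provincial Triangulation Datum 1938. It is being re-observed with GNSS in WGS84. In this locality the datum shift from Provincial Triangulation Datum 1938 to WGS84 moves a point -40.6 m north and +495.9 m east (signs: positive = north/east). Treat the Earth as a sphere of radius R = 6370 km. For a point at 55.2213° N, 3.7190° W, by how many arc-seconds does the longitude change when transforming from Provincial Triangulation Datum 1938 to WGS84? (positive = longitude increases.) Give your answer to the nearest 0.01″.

Δλ = 28.15″

At latitude 55.2213°, cos φ = 0.570408.
One radian of longitude at latitude φ spans R cos φ, so Δλ = ΔE / (R cos φ) = 495.9 / (6370000 × 0.570408) = 1.3648e-04 rad = 28.151″.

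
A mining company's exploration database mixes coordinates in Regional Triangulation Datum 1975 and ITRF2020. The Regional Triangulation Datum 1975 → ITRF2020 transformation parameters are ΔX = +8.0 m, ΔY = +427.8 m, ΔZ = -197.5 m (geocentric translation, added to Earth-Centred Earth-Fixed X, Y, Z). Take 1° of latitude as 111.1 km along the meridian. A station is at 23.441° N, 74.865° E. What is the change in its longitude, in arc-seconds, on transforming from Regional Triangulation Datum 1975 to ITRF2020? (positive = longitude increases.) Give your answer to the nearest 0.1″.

sin φ = 0.397805, cos φ = 0.917470, sin λ = 0.965313, cos λ = 0.261094.
East component: ΔE = −sin λ·ΔX + cos λ·ΔY = −(0.965313)(8.0) + (0.261094)(427.8) = 103.97 m.
1° of latitude spans 111100 m; at latitude φ, 1° of longitude spans that × cos φ = 101930.9 m, so Δλ = 103.97 / 101930.9 × 3600 = 3.672″.

Δλ = 3.7″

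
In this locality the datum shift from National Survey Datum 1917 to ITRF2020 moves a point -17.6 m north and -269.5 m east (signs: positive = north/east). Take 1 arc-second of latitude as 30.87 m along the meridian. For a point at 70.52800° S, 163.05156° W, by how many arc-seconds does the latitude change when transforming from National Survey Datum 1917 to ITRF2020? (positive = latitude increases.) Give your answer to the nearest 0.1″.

Δφ = -0.6″

1″ of latitude = 30.87 m, so Δφ = -17.6 / 30.87 = -0.570″.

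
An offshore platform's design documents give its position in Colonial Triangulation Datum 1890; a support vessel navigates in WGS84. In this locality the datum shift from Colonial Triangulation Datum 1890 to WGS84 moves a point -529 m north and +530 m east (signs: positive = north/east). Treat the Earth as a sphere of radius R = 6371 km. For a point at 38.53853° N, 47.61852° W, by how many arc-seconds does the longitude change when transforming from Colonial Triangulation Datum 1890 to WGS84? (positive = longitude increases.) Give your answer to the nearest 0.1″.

At latitude 38.53853°, cos φ = 0.782189.
One radian of longitude at latitude φ spans R cos φ, so Δλ = ΔE / (R cos φ) = 530.0 / (6371000 × 0.782189) = 1.0635e-04 rad = 21.937″.

Δλ = 21.9″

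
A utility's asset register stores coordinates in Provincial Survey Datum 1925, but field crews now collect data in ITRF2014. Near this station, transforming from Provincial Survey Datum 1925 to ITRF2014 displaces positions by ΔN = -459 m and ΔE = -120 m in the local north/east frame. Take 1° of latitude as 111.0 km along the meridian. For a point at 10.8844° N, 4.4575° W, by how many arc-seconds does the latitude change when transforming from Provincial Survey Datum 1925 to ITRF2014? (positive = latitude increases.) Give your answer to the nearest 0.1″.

Δφ = -14.9″

1° of latitude = 111.0 km, so Δφ = -459.0 / 111000 = -0.0041351° = -14.886″.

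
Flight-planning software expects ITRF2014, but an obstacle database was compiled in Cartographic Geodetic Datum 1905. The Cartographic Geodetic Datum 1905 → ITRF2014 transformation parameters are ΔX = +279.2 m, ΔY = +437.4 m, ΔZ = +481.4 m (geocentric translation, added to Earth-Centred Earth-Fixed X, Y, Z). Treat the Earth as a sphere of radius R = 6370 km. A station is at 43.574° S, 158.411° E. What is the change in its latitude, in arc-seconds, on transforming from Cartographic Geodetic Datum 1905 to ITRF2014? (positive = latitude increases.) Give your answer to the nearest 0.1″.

sin φ = -0.689291, cos φ = 0.724485, sin λ = 0.367946, cos λ = -0.929847.
North component: ΔN = −sin φ cos λ·ΔX − sin φ sin λ·ΔY + cos φ·ΔZ = −(-0.689291)(-0.929847)(279.2) − (-0.689291)(0.367946)(437.4) + (0.724485)(481.4) = 280.75 m.
1° of latitude spans πR/180 = 111177 m, so Δφ = 280.75 / 111177 × 3600 = 9.091″.

Δφ = 9.1″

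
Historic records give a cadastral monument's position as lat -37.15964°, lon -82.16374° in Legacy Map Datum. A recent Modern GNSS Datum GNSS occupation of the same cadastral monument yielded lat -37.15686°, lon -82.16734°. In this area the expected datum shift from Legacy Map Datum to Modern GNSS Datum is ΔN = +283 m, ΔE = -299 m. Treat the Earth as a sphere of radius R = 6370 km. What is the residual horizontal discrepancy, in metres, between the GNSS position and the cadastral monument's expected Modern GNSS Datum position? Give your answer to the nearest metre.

33 m

Observed coordinate differences: Δφ = +0.00278°, Δλ = -0.00360°.
Converting to metres (1° lat = 111177 m, cos φ = 0.796956): observed ΔN = 309.1 m, observed ΔE = -319.0 m.
Subtracting the expected shift leaves a residual of 309.1 − (283) = 26.1 m north and -319.0 − (-299) = -20.0 m east.
Residual distance = √(26.1² + (-20.0)²) = 32.8 m.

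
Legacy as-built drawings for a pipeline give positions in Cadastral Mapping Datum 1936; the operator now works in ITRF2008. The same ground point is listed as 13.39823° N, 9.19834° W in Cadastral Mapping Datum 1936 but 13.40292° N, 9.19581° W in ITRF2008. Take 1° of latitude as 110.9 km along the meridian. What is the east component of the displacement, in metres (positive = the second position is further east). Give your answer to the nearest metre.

Δφ = 13.40292° − 13.39823° = +0.00469°; Δλ = -9.19581° − -9.19834° = +0.00253°.
ΔN = Δφ × 110900 = 520.1 m; ΔE = Δλ × 110900 × cos(13.39823°) = +0.00253 × 110900 × 0.972783 = 272.9 m.

ΔE = 273 m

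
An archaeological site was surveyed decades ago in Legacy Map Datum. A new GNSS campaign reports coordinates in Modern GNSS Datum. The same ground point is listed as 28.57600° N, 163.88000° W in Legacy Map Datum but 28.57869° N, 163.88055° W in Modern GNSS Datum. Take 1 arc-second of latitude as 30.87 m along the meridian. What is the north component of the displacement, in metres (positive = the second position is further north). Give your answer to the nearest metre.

ΔN = 299 m

Δφ = 28.57869° − 28.57600° = +0.00269°; Δλ = -163.88055° − -163.88000° = -0.00055°.
1° of latitude = 3600 × 30.87 = 111132 m.
ΔN = Δφ × 111132 = 298.9 m; ΔE = Δλ × 111132 × cos(28.57600°) = -0.00055 × 111132 × 0.878183 = -53.7 m.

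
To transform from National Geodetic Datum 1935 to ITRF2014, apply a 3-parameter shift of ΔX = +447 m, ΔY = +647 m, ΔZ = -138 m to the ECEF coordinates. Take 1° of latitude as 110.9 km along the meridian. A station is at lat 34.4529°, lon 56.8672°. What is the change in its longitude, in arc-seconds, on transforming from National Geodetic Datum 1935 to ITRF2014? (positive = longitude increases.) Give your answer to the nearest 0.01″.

sin φ = 0.565729, cos φ = 0.824592, sin λ = 0.837406, cos λ = 0.546581.
East component: ΔE = −sin λ·ΔX + cos λ·ΔY = −(0.837406)(447) + (0.546581)(647) = -20.68 m.
1° of latitude spans 110900 m; at latitude φ, 1° of longitude spans that × cos φ = 91447.2 m, so Δλ = -20.68 / 91447.2 × 3600 = -0.814″.

Δλ = -0.81″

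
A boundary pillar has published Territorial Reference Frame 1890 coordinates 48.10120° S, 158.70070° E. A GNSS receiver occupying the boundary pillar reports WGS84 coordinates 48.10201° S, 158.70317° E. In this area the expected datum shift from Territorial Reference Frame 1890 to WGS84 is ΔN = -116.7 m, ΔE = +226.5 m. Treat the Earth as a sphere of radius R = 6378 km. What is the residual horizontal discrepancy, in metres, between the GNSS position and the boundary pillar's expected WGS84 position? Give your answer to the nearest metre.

50 m

Observed coordinate differences: Δφ = -0.00081°, Δλ = +0.00247°.
Converting to metres (1° lat = 111317 m, cos φ = 0.667817): observed ΔN = -90.2 m, observed ΔE = 183.6 m.
Subtracting the expected shift leaves a residual of -90.2 − (-116.7) = 26.5 m north and 183.6 − (226.5) = -42.9 m east.
Residual distance = √(26.5² + (-42.9)²) = 50.4 m.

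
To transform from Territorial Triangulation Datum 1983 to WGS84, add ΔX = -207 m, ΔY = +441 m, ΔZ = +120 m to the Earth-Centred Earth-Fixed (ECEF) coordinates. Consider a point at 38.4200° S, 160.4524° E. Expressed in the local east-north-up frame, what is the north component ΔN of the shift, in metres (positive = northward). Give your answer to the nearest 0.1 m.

ΔN = 306.9 m

At φ = -38.4200°, λ = 160.4524°: sin φ = -0.621421, cos φ = 0.783477, sin λ = 0.334590, cos λ = -0.942364.
ΔN = −sin φ cos λ·ΔX − sin φ sin λ·ΔY + cos φ·ΔZ = −(-0.621421)(-0.942364)(-207) − (-0.621421)(0.334590)(441) + (0.783477)(120) = 306.93 m.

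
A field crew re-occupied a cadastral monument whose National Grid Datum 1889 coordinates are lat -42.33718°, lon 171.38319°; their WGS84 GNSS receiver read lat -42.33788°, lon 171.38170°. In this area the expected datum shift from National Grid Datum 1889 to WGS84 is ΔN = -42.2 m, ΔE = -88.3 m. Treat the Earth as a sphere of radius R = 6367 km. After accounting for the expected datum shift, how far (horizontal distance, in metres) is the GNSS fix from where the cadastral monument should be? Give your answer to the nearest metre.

Observed coordinate differences: Δφ = -0.00070°, Δλ = -0.00149°.
Converting to metres (1° lat = 111125 m, cos φ = 0.739194): observed ΔN = -77.8 m, observed ΔE = -122.4 m.
Subtracting the expected shift leaves a residual of -77.8 − (-42.2) = -35.6 m north and -122.4 − (-88.3) = -34.1 m east.
Residual distance = √((-35.6)² + (-34.1)²) = 49.3 m.

49 m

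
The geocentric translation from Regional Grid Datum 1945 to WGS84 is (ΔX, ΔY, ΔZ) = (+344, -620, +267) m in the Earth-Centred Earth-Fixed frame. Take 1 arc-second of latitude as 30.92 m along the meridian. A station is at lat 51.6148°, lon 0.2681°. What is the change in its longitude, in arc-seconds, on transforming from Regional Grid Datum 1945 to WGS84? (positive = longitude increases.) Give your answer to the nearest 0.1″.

Δλ = -32.4″

sin φ = 0.783854, cos φ = 0.620945, sin λ = 0.004679, cos λ = 0.999989.
East component: ΔE = −sin λ·ΔX + cos λ·ΔY = −(0.004679)(344) + (0.999989)(-620) = -621.60 m.
1° of latitude spans 3600 × 30.92 = 111312 m; at latitude φ, 1° of longitude spans that × cos φ = 69118.7 m, so Δλ = -621.60 / 69118.7 × 3600 = -32.376″.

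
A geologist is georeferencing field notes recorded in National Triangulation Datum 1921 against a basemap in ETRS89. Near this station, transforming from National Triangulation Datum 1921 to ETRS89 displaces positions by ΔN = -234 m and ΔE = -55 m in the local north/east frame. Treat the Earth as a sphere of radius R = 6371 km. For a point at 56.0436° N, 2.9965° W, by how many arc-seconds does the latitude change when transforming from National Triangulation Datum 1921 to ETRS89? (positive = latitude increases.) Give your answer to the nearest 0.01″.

On a sphere of radius R, 1 rad of latitude = R, so Δφ = ΔN / R = -234.0 / 6371000 = -3.6729e-05 rad = -7.576″.

Δφ = -7.58″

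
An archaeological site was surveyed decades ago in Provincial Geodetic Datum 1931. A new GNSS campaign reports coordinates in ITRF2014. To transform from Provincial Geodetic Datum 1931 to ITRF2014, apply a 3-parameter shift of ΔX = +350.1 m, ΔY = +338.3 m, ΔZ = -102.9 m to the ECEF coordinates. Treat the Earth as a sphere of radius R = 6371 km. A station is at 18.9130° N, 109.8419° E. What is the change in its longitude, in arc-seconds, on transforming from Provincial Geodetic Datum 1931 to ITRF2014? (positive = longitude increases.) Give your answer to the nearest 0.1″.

sin φ = 0.324132, cos φ = 0.946012, sin λ = 0.940633, cos λ = -0.339426.
East component: ΔE = −sin λ·ΔX + cos λ·ΔY = −(0.940633)(350.1) + (-0.339426)(338.3) = -444.14 m.
1° of latitude spans πR/180 = 111195 m; at latitude φ, 1° of longitude spans that × cos φ = 105191.7 m, so Δλ = -444.14 / 105191.7 × 3600 = -15.200″.

Δλ = -15.2″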